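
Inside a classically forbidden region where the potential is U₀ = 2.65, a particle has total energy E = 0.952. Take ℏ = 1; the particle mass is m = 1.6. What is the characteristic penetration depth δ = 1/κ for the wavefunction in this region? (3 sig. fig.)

δ = 0.429

Since E < U₀ the TISE in this region is ψ'' = κ²ψ with κ = √(2m(U₀ − E))/ℏ.
κ = √(2 × 1.6 × 1.698) = 2.331. The penetration depth is δ = 1/κ = 0.429.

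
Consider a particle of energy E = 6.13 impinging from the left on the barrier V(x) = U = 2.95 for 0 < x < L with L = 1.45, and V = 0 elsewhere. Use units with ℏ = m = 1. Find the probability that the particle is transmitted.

T = 0.974

E > U: inside the barrier k₂ = √(2m(E − U))/ℏ = 2.522, k₂L = 3.657.
T = [1 + U² sin²(k₂L) / (4E(E − U))]⁻¹ = 1/1.027 = 0.974.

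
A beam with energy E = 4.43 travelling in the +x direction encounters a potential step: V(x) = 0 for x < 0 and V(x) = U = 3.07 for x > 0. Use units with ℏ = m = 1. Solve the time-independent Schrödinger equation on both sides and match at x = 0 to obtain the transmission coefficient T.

The wavenumbers are k₁ = √(2mE)/ℏ = 2.977 on the left and k₂ = √(2m(E − U))/ℏ = 1.649 on the right.
Matching ψ and ψ′ at x = 0 gives r = (k₁ − k₂)/(k₁ + k₂), so R = r² = 0.08233 and T = 1 − R = 0.9177.

T = 0.918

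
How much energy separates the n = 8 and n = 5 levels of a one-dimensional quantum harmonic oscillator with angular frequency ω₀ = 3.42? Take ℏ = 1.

ΔE = 10.3

E_n = ℏω₀(n + ½), so ΔE = (8 − 5) ℏω₀ = 3 × 3.42 = 10.26.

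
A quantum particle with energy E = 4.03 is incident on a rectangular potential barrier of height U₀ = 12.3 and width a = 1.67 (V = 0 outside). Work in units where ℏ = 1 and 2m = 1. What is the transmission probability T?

Since E < U₀ the interior solution is evanescent with decay constant κ = √(2m(U₀ − E))/ℏ = 2.876.
κa = 4.803, sinh(κa) = 60.90.
The exact tunnelling result is T⁻¹ = 1 + U₀² sinh²(κa) / [4E(U₀ − E)] = 4211, so T = 0.000237.

T = 0.000237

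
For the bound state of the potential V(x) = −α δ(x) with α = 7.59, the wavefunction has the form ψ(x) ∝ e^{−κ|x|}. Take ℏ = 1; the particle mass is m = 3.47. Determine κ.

κ = 26.3

Integrate −(ℏ²/2m)ψ'' − αδ(x)ψ = Eψ from −ε to +ε: the ψ'' term gives ψ'(0⁺) − ψ'(0⁻) and the δ term gives −(2mα/ℏ²)ψ(0).
With ψ ∝ e^{−κ|x|} this yields −2κ = −2mα/ℏ², so κ = mα/ℏ² = 26.34.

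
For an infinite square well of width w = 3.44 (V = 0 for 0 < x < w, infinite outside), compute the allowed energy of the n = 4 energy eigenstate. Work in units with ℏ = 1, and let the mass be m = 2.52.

E = 2.65

Requiring ψ(0) = ψ(w) = 0 quantises k = nπ/w, hence E_n = ℏ²k²/2m = n²π²ℏ²/(2mw²).
E_4 = 4² × π² / (2 × 2.52 × 3.44²) = 2.648.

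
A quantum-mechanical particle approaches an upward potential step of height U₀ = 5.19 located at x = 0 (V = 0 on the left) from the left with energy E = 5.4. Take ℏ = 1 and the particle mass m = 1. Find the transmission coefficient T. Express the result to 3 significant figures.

On each side the TISE gives plane waves with k = √(2m(E − V))/ℏ: k₁ = √(2·1·5.4) = 3.286, k₂ = √(2·1·0.21) = 0.6481.
Matching ψ and ψ′ at x = 0 gives r = (k₁ − k₂)/(k₁ + k₂), so R = r² = 0.4497 and T = 1 − R = 0.5503.

T = 0.550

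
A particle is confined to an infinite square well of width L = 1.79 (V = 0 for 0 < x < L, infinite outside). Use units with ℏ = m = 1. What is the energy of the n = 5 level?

E = 38.5

The infinite-well eigenfunctions ψ_n = √(2/L) sin(nπx/L) vanish at both walls, giving E_n = n²π²ℏ²/(2mL²).
E_5 = 5² × π² / (2 × 1 × 1.79²) = 38.50.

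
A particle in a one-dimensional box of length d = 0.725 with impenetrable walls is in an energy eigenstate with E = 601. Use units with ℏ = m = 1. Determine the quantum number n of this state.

n = 8

For an infinite well E_n = n²π²ℏ²/(2md²), so n = (d/πℏ)√(2mE).
n = (0.725/π) × √(2 × 1 × 601) = 8.001 → n = 8.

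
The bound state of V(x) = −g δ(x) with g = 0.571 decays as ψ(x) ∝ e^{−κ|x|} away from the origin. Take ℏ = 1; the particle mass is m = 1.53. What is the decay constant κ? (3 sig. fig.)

κ = 0.874

Integrating the TISE across x = 0 gives the cusp condition ψ'(0⁺) − ψ'(0⁻) = −(2mg/ℏ²)ψ(0).
With ψ ∝ e^{−κ|x|} this yields −2κ = −2mg/ℏ², so κ = mg/ℏ² = 0.8736.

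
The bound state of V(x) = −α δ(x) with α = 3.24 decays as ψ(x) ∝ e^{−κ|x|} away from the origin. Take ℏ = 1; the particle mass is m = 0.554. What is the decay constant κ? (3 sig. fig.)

κ = 1.79

Integrating the TISE across x = 0 gives the cusp condition ψ'(0⁺) − ψ'(0⁻) = −(2mα/ℏ²)ψ(0).
With ψ ∝ e^{−κ|x|} this yields −2κ = −2mα/ℏ², so κ = mα/ℏ² = 1.795.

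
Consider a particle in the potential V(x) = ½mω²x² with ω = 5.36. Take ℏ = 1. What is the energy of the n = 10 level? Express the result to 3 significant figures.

E = 56.3

The oscillator eigenvalues are E_n = ℏω(n + ½), so E_10 = 5.36 × 10.5 = 56.28.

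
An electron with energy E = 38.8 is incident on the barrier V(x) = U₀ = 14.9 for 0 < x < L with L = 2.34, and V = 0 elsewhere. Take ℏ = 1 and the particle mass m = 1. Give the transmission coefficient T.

E > U₀: inside the barrier k₂ = √(2m(E − U₀))/ℏ = 6.914, k₂L = 16.18.
T = [1 + U₀² sin²(k₂L) / (4E(E − U₀))]⁻¹ = 1/1.012 = 0.988.

T = 0.988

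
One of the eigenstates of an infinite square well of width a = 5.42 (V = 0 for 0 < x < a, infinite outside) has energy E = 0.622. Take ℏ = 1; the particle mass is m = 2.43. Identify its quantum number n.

From E_n = n²π²ℏ²/(2ma²) invert to n = √(2ma²E)/(πℏ).
n = (5.42/π) × √(2 × 2.43 × 0.622) = 3.000 → n = 3.

n = 3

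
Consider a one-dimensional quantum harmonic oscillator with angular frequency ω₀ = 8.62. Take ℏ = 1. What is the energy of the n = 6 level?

E = 56.0

The oscillator eigenvalues are E_n = ℏω₀(n + ½), so E_6 = 8.62 × 6.5 = 56.03.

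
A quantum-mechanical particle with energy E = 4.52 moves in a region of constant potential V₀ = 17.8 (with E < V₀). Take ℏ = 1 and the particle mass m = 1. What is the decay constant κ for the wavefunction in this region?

κ = 5.15

Since E < V₀ the TISE in this region is ψ'' = κ²ψ with κ = √(2m(V₀ − E))/ℏ.
κ = √(2 × 1 × 13.28) = 5.154.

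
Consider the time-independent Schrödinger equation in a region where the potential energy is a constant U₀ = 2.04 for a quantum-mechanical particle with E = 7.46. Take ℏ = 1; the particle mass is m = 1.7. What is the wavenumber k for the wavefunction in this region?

With E > U₀ the solution is oscillatory, ψ ∝ e^{±ikx} with k = √(2m(E − U₀))/ℏ.
k = √(2 × 1.7 × 5.42) = 4.293.

k = 4.29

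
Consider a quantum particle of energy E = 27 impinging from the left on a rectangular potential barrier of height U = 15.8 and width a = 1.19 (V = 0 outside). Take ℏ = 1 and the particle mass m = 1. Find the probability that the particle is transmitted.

Above the barrier the interior wavenumber is k₂ = √(2m(E − U))/ℏ = 4.733, giving phase k₂a = 5.632.
T = [1 + U² sin²(k₂a) / (4E(E − U))]⁻¹ = 1/1.076 = 0.930.

T = 0.930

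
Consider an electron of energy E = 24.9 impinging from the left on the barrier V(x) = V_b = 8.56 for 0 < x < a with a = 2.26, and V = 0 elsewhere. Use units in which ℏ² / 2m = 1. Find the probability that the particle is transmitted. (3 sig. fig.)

E > V_b: inside the barrier k₂ = √(2m(E − V_b))/ℏ = 4.042, k₂a = 9.136.
T = [1 + V_b² sin²(k₂a) / (4E(E − V_b))]⁻¹ = 1/1.004 = 0.996.

T = 0.996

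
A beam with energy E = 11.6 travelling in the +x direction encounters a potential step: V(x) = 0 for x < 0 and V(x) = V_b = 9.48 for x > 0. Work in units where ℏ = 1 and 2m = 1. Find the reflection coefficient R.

On each side the TISE gives plane waves with k = √(2m(E − V))/ℏ: k₁ = √(2·½·11.6) = 3.406, k₂ = √(2·½·2.12) = 1.456.
Continuity of ψ and ψ′ at the step yields the reflection amplitude r = (k₁ − k₂)/(k₁ + k₂) = 0.4010; thus R = |r|² = 0.1608, T = 0.8392.

R = 0.161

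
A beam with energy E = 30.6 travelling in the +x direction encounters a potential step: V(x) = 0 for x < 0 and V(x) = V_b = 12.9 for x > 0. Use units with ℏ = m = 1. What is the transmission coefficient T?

On each side the TISE gives plane waves with k = √(2m(E − V))/ℏ: k₁ = √(2·1·30.6) = 7.823, k₂ = √(2·1·17.7) = 5.950.
Continuity of ψ and ψ′ at the step yields the reflection amplitude r = (k₁ − k₂)/(k₁ + k₂) = 0.1360; thus R = |r|² = 0.01850, T = 0.9815.

T = 0.982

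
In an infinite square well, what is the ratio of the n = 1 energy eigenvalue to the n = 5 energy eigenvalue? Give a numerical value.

E_n = n²π²ℏ²/(2mL²) so the ratio is n₂²/n₁² = 1/25 = 0.04.

0.04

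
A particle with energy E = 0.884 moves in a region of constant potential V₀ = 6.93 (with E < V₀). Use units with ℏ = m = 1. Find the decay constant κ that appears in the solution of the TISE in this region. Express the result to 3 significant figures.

κ = 3.48

Since E < V₀ the TISE in this region is ψ'' = κ²ψ with κ = √(2m(V₀ − E))/ℏ.
κ = √(2 × 1 × 6.046) = 3.477.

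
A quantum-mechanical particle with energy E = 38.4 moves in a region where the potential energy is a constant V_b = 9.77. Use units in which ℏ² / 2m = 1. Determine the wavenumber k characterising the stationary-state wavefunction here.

With E > V_b the solution is oscillatory, ψ ∝ e^{±ikx} with k = √(2m(E − V_b))/ℏ.
k = √(2 × 0.5 × 28.63) = 5.351.

k = 5.35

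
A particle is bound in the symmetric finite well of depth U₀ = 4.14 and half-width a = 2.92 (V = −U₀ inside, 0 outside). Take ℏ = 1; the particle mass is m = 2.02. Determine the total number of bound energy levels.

N = 8

Define the well-strength parameter z₀ = (a/ℏ)√(2mU₀) = 2.92 × √(2·2.02·4.14) = 11.94.
A new bound state (alternating even/odd) appears each time z₀ passes a multiple of π/2, so N = ⌊2z₀/π⌋ + 1 = ⌊7.602⌋ + 1 = 8.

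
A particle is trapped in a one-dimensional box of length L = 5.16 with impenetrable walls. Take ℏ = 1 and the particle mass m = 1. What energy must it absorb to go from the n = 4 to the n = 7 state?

ΔE = 6.12

E_n = n²π²ℏ²/(2mL²), so ΔE = (7² − 4²) π²ℏ²/(2mL²).
ΔE = 33 × π² / (2 × 1 × 5.16²) = 6.116.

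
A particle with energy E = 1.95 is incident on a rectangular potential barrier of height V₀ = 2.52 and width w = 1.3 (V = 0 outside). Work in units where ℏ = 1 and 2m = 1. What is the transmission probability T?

T = 0.347

E < V₀: inside the barrier ψ ∝ e^{±κx} with κ = √(2m(V₀ − E))/ℏ = 0.7550.
κw = 0.9815, sinh(κw) = 1.147.
The exact tunnelling result is T⁻¹ = 1 + V₀² sinh²(κw) / [4E(V₀ − E)] = 2.879, so T = 0.347.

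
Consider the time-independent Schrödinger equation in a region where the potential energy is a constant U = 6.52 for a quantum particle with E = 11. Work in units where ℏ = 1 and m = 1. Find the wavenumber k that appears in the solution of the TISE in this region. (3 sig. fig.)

k = 2.99

With E > U the solution is oscillatory, ψ ∝ e^{±ikx} with k = √(2m(E − U))/ℏ.
k = √(2 × 1 × 4.48) = 2.993.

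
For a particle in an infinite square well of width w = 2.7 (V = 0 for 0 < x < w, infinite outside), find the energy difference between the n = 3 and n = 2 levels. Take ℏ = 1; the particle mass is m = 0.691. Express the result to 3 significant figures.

E_n = n²π²ℏ²/(2mw²), so ΔE = (3² − 2²) π²ℏ²/(2mw²).
ΔE = 5 × π² / (2 × 0.691 × 2.7²) = 4.898.

ΔE = 4.90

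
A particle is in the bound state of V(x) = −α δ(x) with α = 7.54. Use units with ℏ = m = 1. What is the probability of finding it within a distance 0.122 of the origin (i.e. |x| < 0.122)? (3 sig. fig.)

The normalised bound state is ψ = √κ e^{−κ|x|} with κ = mα/ℏ² = 7.540.
P(|x| < d) = ∫_{−d}^{d} κ e^{−2κ|x|} dx = 1 − e^{−2κd} = 1 − e^{−1.840} = 0.8411.

P = 0.841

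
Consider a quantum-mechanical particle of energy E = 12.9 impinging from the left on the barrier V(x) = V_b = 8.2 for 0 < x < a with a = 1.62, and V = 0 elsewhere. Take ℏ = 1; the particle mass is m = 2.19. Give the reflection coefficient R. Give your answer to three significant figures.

E > V_b: inside the barrier k₂ = √(2m(E − V_b))/ℏ = 4.537, k₂a = 7.350.
Matching at both interfaces gives T⁻¹ = 1 + V_b² sin²(k₂a) / [4E(E − V_b)] = 1.213, hence T = 0.825.
R = 1 − T = 0.175.

R = 0.175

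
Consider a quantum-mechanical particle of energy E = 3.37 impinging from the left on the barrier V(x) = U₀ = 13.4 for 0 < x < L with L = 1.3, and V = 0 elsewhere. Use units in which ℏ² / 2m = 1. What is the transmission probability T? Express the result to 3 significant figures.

E < U₀: inside the barrier ψ ∝ e^{±κx} with κ = √(2m(U₀ − E))/ℏ = 3.167.
κL = 4.117, sinh(κL) = 30.68.
Matching ψ, ψ′ at both faces gives T = [1 + U₀² sinh²(κL) / (4E(U₀ − E))]⁻¹ = 1/1251 = 0.000799.

T = 0.000799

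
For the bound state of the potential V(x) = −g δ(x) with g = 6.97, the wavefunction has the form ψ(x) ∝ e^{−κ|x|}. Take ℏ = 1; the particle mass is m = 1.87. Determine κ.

Integrating the TISE across x = 0 gives the cusp condition ψ'(0⁺) − ψ'(0⁻) = −(2mg/ℏ²)ψ(0).
With ψ ∝ e^{−κ|x|} this yields −2κ = −2mg/ℏ², so κ = mg/ℏ² = 13.03.

κ = 13.0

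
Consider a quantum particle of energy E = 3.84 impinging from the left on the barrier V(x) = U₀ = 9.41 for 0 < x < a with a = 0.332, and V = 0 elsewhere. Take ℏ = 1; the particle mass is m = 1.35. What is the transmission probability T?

Since E < U₀ the interior solution is evanescent with decay constant κ = √(2m(U₀ − E))/ℏ = 3.878.
κa = 1.288, sinh(κa) = 1.674.
The exact tunnelling result is T⁻¹ = 1 + U₀² sinh²(κa) / [4E(U₀ − E)] = 3.900, so T = 0.256.

T = 0.256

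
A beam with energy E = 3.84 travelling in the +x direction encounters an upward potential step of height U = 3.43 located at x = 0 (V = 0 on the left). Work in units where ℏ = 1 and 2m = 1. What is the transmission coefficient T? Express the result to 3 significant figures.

T = 0.743

The wavenumbers are k₁ = √(2mE)/ℏ = 1.960 on the left and k₂ = √(2m(E − U))/ℏ = 0.6403 on the right.
Continuity of ψ and ψ′ at the step yields the reflection amplitude r = (k₁ − k₂)/(k₁ + k₂) = 0.5074; thus R = |r|² = 0.2575, T = 0.7425.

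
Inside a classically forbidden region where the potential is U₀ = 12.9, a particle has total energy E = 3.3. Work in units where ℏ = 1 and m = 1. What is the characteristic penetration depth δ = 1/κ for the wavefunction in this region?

δ = 0.228

Since E < U₀ the TISE in this region is ψ'' = κ²ψ with κ = √(2m(U₀ − E))/ℏ.
κ = √(2 × 1 × 9.6) = 4.382. The penetration depth is δ = 1/κ = 0.228.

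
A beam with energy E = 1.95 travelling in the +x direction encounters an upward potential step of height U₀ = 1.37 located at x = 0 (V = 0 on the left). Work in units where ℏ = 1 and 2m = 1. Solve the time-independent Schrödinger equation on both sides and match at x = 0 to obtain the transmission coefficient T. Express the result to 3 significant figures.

T = 0.913

The wavenumbers are k₁ = √(2mE)/ℏ = 1.396 on the left and k₂ = √(2m(E − U₀))/ℏ = 0.7616 on the right.
Continuity of ψ and ψ′ at the step yields the reflection amplitude r = (k₁ − k₂)/(k₁ + k₂) = 0.2942; thus R = |r|² = 0.08654, T = 0.9135.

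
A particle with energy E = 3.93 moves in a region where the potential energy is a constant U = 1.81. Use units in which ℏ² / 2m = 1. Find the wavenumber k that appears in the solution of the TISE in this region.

k = 1.46

With E > U the solution is oscillatory, ψ ∝ e^{±ikx} with k = √(2m(E − U))/ℏ.
k = √(2 × 0.5 × 2.12) = 1.456.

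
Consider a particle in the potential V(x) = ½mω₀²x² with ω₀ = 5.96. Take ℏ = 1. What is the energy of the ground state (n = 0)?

Using E_n = (n + ½)ℏω₀: E_0 = 0.5 × 5.96 = 2.980.

E = 2.98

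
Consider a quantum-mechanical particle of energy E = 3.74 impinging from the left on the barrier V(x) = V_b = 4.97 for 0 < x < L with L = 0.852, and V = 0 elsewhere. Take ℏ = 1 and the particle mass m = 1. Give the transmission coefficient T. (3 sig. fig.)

T = 0.192

E < V_b: inside the barrier ψ ∝ e^{±κx} with κ = √(2m(V_b − E))/ℏ = 1.568.
κL = 1.336, sinh(κL) = 1.771.
Matching ψ, ψ′ at both faces gives T = [1 + V_b² sinh²(κL) / (4E(V_b − E))]⁻¹ = 1/5.211 = 0.192.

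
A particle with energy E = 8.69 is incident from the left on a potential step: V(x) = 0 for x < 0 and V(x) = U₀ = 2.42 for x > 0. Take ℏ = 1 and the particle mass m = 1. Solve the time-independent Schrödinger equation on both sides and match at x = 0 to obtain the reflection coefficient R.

R = 0.00663

On each side the TISE gives plane waves with k = √(2m(E − V))/ℏ: k₁ = √(2·1·8.69) = 4.169, k₂ = √(2·1·6.27) = 3.541.
Continuity of ψ and ψ′ at the step yields the reflection amplitude r = (k₁ − k₂)/(k₁ + k₂) = 0.08142; thus R = |r|² = 0.006629, T = 0.9934.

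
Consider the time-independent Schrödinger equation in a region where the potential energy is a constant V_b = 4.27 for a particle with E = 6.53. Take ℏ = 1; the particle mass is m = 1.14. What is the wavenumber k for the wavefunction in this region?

With E > V_b the solution is oscillatory, ψ ∝ e^{±ikx} with k = √(2m(E − V_b))/ℏ.
k = √(2 × 1.14 × 2.26) = 2.270.

k = 2.27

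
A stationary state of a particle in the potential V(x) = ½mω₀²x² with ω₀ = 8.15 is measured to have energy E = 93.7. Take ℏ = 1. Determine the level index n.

Invert E_n = (n + ½)ℏω₀: n = E/ℏω₀ − ½ = 10.997, so n = 11.

n = 11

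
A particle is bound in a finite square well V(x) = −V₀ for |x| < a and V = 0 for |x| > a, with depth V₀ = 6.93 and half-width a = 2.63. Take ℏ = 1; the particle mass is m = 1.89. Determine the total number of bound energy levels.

N = 9

Define the well-strength parameter z₀ = (a/ℏ)√(2mV₀) = 2.63 × √(2·1.89·6.93) = 13.46.
A new bound state (alternating even/odd) appears each time z₀ passes a multiple of π/2, so N = ⌊2z₀/π⌋ + 1 = ⌊8.569⌋ + 1 = 9.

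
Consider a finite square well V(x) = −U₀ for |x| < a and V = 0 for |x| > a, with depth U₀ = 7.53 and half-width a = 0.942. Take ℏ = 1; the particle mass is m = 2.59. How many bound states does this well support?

Define the well-strength parameter z₀ = (a/ℏ)√(2mU₀) = 0.942 × √(2·2.59·7.53) = 5.883.
The even/odd transcendental equations gain one root per π/2 in z₀, giving N = 1 + ⌊2z₀/π⌋ = 1 + ⌊3.745⌋ = 4.

N = 4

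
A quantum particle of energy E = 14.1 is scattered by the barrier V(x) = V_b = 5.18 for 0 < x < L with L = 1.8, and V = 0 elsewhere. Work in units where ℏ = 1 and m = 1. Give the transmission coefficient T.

T = 0.952

Above the barrier the interior wavenumber is k₂ = √(2m(E − V_b))/ℏ = 4.224, giving phase k₂L = 7.603.
T = [1 + V_b² sin²(k₂L) / (4E(E − V_b))]⁻¹ = 1/1.050 = 0.952.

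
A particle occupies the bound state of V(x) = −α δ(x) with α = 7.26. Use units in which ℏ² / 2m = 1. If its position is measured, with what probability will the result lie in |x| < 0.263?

The normalised bound state is ψ = √κ e^{−κ|x|} with κ = mα/ℏ² = 3.630.
P(|x| < d) = ∫_{−d}^{d} κ e^{−2κ|x|} dx = 1 − e^{−2κd} = 1 − e^{−1.909} = 0.8518.

P = 0.852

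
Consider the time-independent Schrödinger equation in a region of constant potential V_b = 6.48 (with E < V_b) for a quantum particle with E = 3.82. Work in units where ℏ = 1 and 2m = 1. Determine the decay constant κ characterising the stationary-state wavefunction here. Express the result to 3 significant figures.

κ = 1.63

Since E < V_b the TISE in this region is ψ'' = κ²ψ with κ = √(2m(V_b − E))/ℏ.
κ = √(2 × 0.5 × 2.66) = 1.631.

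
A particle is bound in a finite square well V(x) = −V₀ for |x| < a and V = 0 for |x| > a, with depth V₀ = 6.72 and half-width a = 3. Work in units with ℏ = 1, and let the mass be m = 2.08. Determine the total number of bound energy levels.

N = 11

The dimensionless depth is z₀ = a√(2mV₀)/ℏ = 3 × √(27.96) = 15.86.
The even/odd transcendental equations gain one root per π/2 in z₀, giving N = 1 + ⌊2z₀/π⌋ = 1 + ⌊10.10⌋ = 11.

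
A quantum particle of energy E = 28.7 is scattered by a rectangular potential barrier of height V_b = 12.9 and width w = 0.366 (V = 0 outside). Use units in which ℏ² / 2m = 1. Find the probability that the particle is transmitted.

E > V_b: inside the barrier k₂ = √(2m(E − V_b))/ℏ = 3.975, k₂w = 1.455.
Matching at both interfaces gives T⁻¹ = 1 + V_b² sin²(k₂w) / [4E(E − V_b)] = 1.091, hence T = 0.917.

T = 0.917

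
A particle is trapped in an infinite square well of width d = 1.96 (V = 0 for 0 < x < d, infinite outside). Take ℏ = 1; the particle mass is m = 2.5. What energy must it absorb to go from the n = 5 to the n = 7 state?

ΔE = 12.3

E_n = n²π²ℏ²/(2md²), so ΔE = (7² − 5²) π²ℏ²/(2md²).
ΔE = 24 × π² / (2 × 2.5 × 1.96²) = 12.33.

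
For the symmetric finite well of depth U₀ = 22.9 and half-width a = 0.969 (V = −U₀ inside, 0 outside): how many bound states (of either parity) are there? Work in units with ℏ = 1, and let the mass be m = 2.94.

Define the well-strength parameter z₀ = (a/ℏ)√(2mU₀) = 0.969 × √(2·2.94·22.9) = 11.24.
The even/odd transcendental equations gain one root per π/2 in z₀, giving N = 1 + ⌊2z₀/π⌋ = 1 + ⌊7.158⌋ = 8.

N = 8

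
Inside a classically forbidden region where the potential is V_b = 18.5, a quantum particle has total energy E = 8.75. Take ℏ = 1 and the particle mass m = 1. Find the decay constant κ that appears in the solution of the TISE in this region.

Since E < V_b the TISE in this region is ψ'' = κ²ψ with κ = √(2m(V_b − E))/ℏ.
κ = √(2 × 1 × 9.75) = 4.416.

κ = 4.42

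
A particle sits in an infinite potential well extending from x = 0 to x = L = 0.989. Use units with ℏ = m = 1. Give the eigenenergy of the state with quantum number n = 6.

The infinite-well eigenfunctions ψ_n = √(2/L) sin(nπx/L) vanish at both walls, giving E_n = n²π²ℏ²/(2mL²).
E_6 = 6² × π² / (2 × 1 × 0.989²) = 181.6.

E = 182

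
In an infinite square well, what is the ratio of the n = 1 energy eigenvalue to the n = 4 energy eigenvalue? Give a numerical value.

0.0625

Since E_n ∝ n², the ratio is (1/4)² = 0.0625.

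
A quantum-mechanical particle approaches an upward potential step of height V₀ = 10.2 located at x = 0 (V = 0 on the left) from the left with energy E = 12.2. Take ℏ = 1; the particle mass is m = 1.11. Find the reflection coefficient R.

On each side the TISE gives plane waves with k = √(2m(E − V))/ℏ: k₁ = √(2·1.11·12.2) = 5.204, k₂ = √(2·1.11·2) = 2.107.
Continuity of ψ and ψ′ at the step yields the reflection amplitude r = (k₁ − k₂)/(k₁ + k₂) = 0.4236; thus R = |r|² = 0.1794, T = 0.8206.

R = 0.179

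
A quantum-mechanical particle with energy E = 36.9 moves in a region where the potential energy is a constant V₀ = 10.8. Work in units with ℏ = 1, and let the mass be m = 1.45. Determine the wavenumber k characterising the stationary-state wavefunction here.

k = 8.70

With E > V₀ the solution is oscillatory, ψ ∝ e^{±ikx} with k = √(2m(E − V₀))/ℏ.
k = √(2 × 1.45 × 26.1) = 8.700.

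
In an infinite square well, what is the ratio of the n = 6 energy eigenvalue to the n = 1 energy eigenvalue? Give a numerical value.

E_n = n²π²ℏ²/(2mL²) so the ratio is n₂²/n₁² = 36/1 = 36.

36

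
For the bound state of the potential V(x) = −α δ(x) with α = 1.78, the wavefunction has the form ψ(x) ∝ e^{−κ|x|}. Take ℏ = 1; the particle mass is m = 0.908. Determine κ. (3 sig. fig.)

κ = 1.62

Integrate −(ℏ²/2m)ψ'' − αδ(x)ψ = Eψ from −ε to +ε: the ψ'' term gives ψ'(0⁺) − ψ'(0⁻) and the δ term gives −(2mα/ℏ²)ψ(0).
With ψ ∝ e^{−κ|x|} this yields −2κ = −2mα/ℏ², so κ = mα/ℏ² = 1.616.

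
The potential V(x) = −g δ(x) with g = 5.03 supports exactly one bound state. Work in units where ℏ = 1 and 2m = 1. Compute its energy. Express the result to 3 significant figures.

The bound state is ψ(x) = √κ e^{−κ|x|}. The derivative jump ψ'(0⁺) − ψ'(0⁻) = −(2mg/ℏ²)ψ(0) fixes κ = mg/ℏ² = 2.515.
Then E = −ℏ²κ²/(2m) = −mg²/(2ℏ²) = -6.325.

E = -6.33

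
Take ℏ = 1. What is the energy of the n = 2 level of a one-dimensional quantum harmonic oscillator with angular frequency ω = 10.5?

Using E_n = (n + ½)ℏω: E_2 = 2.5 × 10.5 = 26.25.

E = 26.3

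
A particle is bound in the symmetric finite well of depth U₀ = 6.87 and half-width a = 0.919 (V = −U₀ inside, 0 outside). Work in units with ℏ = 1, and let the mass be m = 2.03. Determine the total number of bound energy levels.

N = 4

The dimensionless depth is z₀ = a√(2mU₀)/ℏ = 0.919 × √(27.89) = 4.854.
The even/odd transcendental equations gain one root per π/2 in z₀, giving N = 1 + ⌊2z₀/π⌋ = 1 + ⌊3.090⌋ = 4.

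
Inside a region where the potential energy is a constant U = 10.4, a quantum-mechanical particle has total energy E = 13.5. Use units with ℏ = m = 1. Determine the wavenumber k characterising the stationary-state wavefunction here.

With E > U the solution is oscillatory, ψ ∝ e^{±ikx} with k = √(2m(E − U))/ℏ.
k = √(2 × 1 × 3.1) = 2.490.

k = 2.49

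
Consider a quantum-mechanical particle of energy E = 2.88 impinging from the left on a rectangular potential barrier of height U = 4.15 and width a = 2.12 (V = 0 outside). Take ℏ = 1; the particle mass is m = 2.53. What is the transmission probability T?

Since E < U the interior solution is evanescent with decay constant κ = √(2m(U − E))/ℏ = 2.535.
κa = 5.374, sinh(κa) = 107.9.
The exact tunnelling result is T⁻¹ = 1 + U² sinh²(κa) / [4E(U − E)] = 13700, so T = 0.0000730.

T = 0.0000730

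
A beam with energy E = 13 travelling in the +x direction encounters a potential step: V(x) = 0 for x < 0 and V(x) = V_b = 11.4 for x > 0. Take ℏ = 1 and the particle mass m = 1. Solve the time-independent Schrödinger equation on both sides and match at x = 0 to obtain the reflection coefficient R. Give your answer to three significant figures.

R = 0.231

On each side the TISE gives plane waves with k = √(2m(E − V))/ℏ: k₁ = √(2·1·13) = 5.099, k₂ = √(2·1·1.6) = 1.789.
Continuity of ψ and ψ′ at the step yields the reflection amplitude r = (k₁ − k₂)/(k₁ + k₂) = 0.4806; thus R = |r|² = 0.2310, T = 0.7690.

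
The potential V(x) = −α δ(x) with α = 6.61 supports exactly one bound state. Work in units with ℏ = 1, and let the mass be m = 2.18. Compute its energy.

E = -47.6

For x ≠ 0 the bound state is ψ ∝ e^{−κ|x|}; integrating the TISE across the delta gives the cusp condition 2κ = 2mα/ℏ², so κ = 14.41.
Then E = −ℏ²κ²/(2m) = −mα²/(2ℏ²) = -47.62.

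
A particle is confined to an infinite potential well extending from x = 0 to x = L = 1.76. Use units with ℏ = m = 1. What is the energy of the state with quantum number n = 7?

E = 78.1

The infinite-well eigenfunctions ψ_n = √(2/L) sin(nπx/L) vanish at both walls, giving E_n = n²π²ℏ²/(2mL²).
E_7 = 7² × π² / (2 × 1 × 1.76²) = 78.06.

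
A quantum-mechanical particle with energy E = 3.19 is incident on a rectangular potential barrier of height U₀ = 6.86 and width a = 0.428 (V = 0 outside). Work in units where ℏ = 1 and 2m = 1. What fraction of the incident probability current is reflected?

R = 0.457

E < U₀: inside the barrier ψ ∝ e^{±κx} with κ = √(2m(U₀ − E))/ℏ = 1.916.
κa = 0.8199, sinh(κa) = 0.9149.
The exact tunnelling result is T⁻¹ = 1 + U₀² sinh²(κa) / [4E(U₀ − E)] = 1.841, so T = 0.543.
R = 1 − T = 0.457.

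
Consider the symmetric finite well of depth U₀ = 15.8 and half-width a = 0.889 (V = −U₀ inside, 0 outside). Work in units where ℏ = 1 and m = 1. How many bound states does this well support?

N = 4

Define the well-strength parameter z₀ = (a/ℏ)√(2mU₀) = 0.889 × √(2·1·15.8) = 4.997.
A new bound state (alternating even/odd) appears each time z₀ passes a multiple of π/2, so N = ⌊2z₀/π⌋ + 1 = ⌊3.181⌋ + 1 = 4.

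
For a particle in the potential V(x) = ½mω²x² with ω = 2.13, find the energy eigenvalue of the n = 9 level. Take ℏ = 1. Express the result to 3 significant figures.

Using E_n = (n + ½)ℏω: E_9 = 9.5 × 2.13 = 20.24.

E = 20.2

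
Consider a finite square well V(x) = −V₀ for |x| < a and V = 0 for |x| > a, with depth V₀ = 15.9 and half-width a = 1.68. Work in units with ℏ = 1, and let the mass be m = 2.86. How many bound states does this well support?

N = 11

The dimensionless depth is z₀ = a√(2mV₀)/ℏ = 1.68 × √(90.95) = 16.02.
A new bound state (alternating even/odd) appears each time z₀ passes a multiple of π/2, so N = ⌊2z₀/π⌋ + 1 = ⌊10.20⌋ + 1 = 11.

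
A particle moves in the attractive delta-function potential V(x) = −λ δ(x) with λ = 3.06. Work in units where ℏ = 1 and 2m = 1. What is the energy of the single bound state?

The bound state is ψ(x) = √κ e^{−κ|x|}. The derivative jump ψ'(0⁺) − ψ'(0⁻) = −(2mλ/ℏ²)ψ(0) fixes κ = mλ/ℏ² = 1.530.
Then E = −ℏ²κ²/(2m) = −mλ²/(2ℏ²) = -2.341.

E = -2.34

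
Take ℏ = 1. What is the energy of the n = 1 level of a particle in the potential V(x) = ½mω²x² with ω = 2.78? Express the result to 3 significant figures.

E = 4.17

Using E_n = (n + ½)ℏω: E_1 = 1.5 × 2.78 = 4.170.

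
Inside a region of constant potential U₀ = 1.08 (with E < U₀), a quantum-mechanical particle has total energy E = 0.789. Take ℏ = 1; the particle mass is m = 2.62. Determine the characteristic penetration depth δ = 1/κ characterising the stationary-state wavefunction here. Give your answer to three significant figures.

δ = 0.810

Since E < U₀ the TISE in this region is ψ'' = κ²ψ with κ = √(2m(U₀ − E))/ℏ.
κ = √(2 × 2.62 × 0.291) = 1.235. The penetration depth is δ = 1/κ = 0.810.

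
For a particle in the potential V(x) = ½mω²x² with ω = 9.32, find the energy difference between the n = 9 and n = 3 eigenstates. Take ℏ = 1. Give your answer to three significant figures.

E_n = ℏω(n + ½), so ΔE = (9 − 3) ℏω = 6 × 9.32 = 55.92.

ΔE = 55.9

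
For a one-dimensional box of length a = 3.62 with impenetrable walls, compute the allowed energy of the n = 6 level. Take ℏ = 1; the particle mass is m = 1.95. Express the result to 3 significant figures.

E = 6.95

Requiring ψ(0) = ψ(a) = 0 quantises k = nπ/a, hence E_n = ℏ²k²/2m = n²π²ℏ²/(2ma²).
E_6 = 6² × π² / (2 × 1.95 × 3.62²) = 6.952.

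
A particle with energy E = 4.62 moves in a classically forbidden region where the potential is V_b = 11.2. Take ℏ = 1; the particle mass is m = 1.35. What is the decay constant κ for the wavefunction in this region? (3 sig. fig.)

κ = 4.21

Since E < V_b the TISE in this region is ψ'' = κ²ψ with κ = √(2m(V_b − E))/ℏ.
κ = √(2 × 1.35 × 6.58) = 4.215.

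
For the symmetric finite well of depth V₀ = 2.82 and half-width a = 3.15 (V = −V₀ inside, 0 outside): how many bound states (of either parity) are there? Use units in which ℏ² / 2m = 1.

N = 4

The dimensionless depth is z₀ = a√(2mV₀)/ℏ = 3.15 × √(2.820) = 5.290.
A new bound state (alternating even/odd) appears each time z₀ passes a multiple of π/2, so N = ⌊2z₀/π⌋ + 1 = ⌊3.368⌋ + 1 = 4.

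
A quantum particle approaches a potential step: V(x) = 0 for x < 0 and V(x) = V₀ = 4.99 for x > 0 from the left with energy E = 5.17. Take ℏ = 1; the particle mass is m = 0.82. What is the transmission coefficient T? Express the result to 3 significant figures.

T = 0.530

On each side the TISE gives plane waves with k = √(2m(E − V))/ℏ: k₁ = √(2·0.82·5.17) = 2.912, k₂ = √(2·0.82·0.18) = 0.5433.
Matching ψ and ψ′ at x = 0 gives r = (k₁ − k₂)/(k₁ + k₂), so R = r² = 0.4699 and T = 1 − R = 0.5301.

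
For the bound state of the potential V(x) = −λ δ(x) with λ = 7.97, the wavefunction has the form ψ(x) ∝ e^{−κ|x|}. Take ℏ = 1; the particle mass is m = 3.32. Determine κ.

κ = 26.5

Integrate −(ℏ²/2m)ψ'' − λδ(x)ψ = Eψ from −ε to +ε: the ψ'' term gives ψ'(0⁺) − ψ'(0⁻) and the δ term gives −(2mλ/ℏ²)ψ(0).
With ψ ∝ e^{−κ|x|} this yields −2κ = −2mλ/ℏ², so κ = mλ/ℏ² = 26.46.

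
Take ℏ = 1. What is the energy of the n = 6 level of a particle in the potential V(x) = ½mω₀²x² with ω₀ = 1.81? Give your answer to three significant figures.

E = 11.8

The oscillator eigenvalues are E_n = ℏω₀(n + ½), so E_6 = 1.81 × 6.5 = 11.77.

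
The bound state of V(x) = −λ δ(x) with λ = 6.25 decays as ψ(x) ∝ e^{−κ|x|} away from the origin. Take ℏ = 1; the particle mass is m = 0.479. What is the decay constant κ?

κ = 2.99

Integrating the TISE across x = 0 gives the cusp condition ψ'(0⁺) − ψ'(0⁻) = −(2mλ/ℏ²)ψ(0).
With ψ ∝ e^{−κ|x|} this yields −2κ = −2mλ/ℏ², so κ = mλ/ℏ² = 2.994.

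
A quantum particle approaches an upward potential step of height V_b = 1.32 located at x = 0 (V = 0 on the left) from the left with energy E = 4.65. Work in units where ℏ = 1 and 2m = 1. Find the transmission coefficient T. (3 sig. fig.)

The wavenumbers are k₁ = √(2mE)/ℏ = 2.156 on the left and k₂ = √(2m(E − V_b))/ℏ = 1.825 on the right.
Continuity of ψ and ψ′ at the step yields the reflection amplitude r = (k₁ − k₂)/(k₁ + k₂) = 0.08328; thus R = |r|² = 0.006936, T = 0.9931.

T = 0.993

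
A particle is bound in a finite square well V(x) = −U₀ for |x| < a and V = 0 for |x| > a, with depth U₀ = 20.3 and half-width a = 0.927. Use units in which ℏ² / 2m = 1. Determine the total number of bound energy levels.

N = 3

Define the well-strength parameter z₀ = (a/ℏ)√(2mU₀) = 0.927 × √(2·0.5·20.3) = 4.177.
A new bound state (alternating even/odd) appears each time z₀ passes a multiple of π/2, so N = ⌊2z₀/π⌋ + 1 = ⌊2.659⌋ + 1 = 3.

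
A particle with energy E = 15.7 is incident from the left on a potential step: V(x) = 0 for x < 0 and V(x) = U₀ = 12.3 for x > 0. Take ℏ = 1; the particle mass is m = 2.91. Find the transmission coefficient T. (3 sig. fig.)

The wavenumbers are k₁ = √(2mE)/ℏ = 9.559 on the left and k₂ = √(2m(E − U₀))/ℏ = 4.448 on the right.
Matching ψ and ψ′ at x = 0 gives r = (k₁ − k₂)/(k₁ + k₂), so R = r² = 0.1331 and T = 1 − R = 0.8669.

T = 0.867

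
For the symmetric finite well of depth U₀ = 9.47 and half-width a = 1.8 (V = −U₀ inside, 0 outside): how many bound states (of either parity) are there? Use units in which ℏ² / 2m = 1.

N = 4

Define the well-strength parameter z₀ = (a/ℏ)√(2mU₀) = 1.8 × √(2·0.5·9.47) = 5.539.
The even/odd transcendental equations gain one root per π/2 in z₀, giving N = 1 + ⌊2z₀/π⌋ = 1 + ⌊3.526⌋ = 4.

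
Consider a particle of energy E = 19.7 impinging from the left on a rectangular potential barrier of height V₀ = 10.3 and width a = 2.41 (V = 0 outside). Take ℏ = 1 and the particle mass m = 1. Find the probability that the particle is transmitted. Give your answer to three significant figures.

T = 0.905

E > V₀: inside the barrier k₂ = √(2m(E − V₀))/ℏ = 4.336, k₂a = 10.45.
Matching at both interfaces gives T⁻¹ = 1 + V₀² sin²(k₂a) / [4E(E − V₀)] = 1.105, hence T = 0.905.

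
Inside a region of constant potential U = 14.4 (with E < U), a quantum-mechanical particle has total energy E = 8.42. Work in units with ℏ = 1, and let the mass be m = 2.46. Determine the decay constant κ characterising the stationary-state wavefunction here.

κ = 5.42

Since E < U the TISE in this region is ψ'' = κ²ψ with κ = √(2m(U − E))/ℏ.
κ = √(2 × 2.46 × 5.98) = 5.424.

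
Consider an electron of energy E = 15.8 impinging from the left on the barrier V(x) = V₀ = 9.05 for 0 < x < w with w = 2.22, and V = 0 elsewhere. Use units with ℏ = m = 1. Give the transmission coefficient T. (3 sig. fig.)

T = 0.851

Above the barrier the interior wavenumber is k₂ = √(2m(E − V₀))/ℏ = 3.674, giving phase k₂w = 8.157.
T = [1 + V₀² sin²(k₂w) / (4E(E − V₀))]⁻¹ = 1/1.175 = 0.851.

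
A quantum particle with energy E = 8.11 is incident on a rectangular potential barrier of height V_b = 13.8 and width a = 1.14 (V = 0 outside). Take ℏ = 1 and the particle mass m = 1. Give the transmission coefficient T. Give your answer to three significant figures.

T = 0.00177

E < V_b: inside the barrier ψ ∝ e^{±κx} with κ = √(2m(V_b − E))/ℏ = 3.373.
κa = 3.846, sinh(κa) = 23.39.
The exact tunnelling result is T⁻¹ = 1 + V_b² sinh²(κa) / [4E(V_b − E)] = 565.2, so T = 0.00177.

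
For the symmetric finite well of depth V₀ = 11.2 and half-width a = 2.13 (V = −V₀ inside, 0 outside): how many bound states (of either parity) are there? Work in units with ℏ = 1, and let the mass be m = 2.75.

Define the well-strength parameter z₀ = (a/ℏ)√(2mV₀) = 2.13 × √(2·2.75·11.2) = 16.72.
The even/odd transcendental equations gain one root per π/2 in z₀, giving N = 1 + ⌊2z₀/π⌋ = 1 + ⌊10.64⌋ = 11.

N = 11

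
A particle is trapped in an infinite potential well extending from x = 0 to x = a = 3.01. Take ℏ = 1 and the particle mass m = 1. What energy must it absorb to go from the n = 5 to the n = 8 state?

E_n = n²π²ℏ²/(2ma²), so ΔE = (8² − 5²) π²ℏ²/(2ma²).
ΔE = 39 × π² / (2 × 1 × 3.01²) = 21.24.

ΔE = 21.2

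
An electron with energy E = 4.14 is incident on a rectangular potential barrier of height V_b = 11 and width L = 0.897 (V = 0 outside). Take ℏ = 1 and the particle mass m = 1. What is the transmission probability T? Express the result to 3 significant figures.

E < V_b: inside the barrier ψ ∝ e^{±κx} with κ = √(2m(V_b − E))/ℏ = 3.704.
κL = 3.323, sinh(κL) = 13.85.
The exact tunnelling result is T⁻¹ = 1 + V_b² sinh²(κL) / [4E(V_b − E)] = 205.2, so T = 0.00487.

T = 0.00487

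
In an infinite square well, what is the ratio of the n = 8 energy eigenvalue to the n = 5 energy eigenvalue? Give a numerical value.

Since E_n ∝ n², the ratio is (8/5)² = 2.56.

2.56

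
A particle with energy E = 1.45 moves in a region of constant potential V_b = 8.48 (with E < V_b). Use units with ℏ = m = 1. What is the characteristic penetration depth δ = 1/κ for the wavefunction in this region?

δ = 0.267

Since E < V_b the TISE in this region is ψ'' = κ²ψ with κ = √(2m(V_b − E))/ℏ.
κ = √(2 × 1 × 7.03) = 3.750. The penetration depth is δ = 1/κ = 0.267.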